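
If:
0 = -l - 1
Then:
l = -1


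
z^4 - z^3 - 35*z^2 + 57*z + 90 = (z - 5)*(z - 3)*(z + 1)*(z + 6)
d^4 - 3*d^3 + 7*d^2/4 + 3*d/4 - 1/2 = (d - 2)*(d - 1)*(d - 1/2)*(d + 1/2)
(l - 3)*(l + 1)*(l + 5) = l^3 + 3*l^2 - 13*l - 15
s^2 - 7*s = s*(s - 7)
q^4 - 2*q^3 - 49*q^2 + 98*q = q*(q - 7)*(q - 2)*(q + 7)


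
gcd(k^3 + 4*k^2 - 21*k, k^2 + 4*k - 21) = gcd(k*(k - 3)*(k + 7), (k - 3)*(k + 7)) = k^2 + 4*k - 21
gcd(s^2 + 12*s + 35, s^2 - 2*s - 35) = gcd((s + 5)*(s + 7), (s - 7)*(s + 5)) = s + 5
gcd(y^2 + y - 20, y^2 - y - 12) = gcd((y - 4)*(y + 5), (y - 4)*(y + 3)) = y - 4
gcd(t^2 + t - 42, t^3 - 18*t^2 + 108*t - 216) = t - 6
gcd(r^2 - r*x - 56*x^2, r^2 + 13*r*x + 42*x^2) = r + 7*x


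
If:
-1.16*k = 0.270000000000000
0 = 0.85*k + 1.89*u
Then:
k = -0.23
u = 0.10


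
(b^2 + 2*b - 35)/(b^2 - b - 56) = (b - 5)/(b - 8)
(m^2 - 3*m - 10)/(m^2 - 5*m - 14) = (m - 5)/(m - 7)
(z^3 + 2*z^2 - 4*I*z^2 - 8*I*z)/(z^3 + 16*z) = (z + 2)/(z + 4*I)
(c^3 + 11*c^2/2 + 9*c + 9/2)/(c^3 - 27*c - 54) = (2*c^2 + 5*c + 3)/(2*(c^2 - 3*c - 18))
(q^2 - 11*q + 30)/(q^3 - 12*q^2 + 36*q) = (q - 5)/(q*(q - 6))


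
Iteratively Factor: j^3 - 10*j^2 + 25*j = (j - 5)*(j^2 - 5*j) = (j - 5)^2*(j)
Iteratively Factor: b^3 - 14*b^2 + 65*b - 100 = (b - 4)*(b^2 - 10*b + 25) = (b - 5)*(b - 4)*(b - 5)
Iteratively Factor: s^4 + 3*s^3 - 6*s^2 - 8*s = (s + 4)*(s^3 - s^2 - 2*s) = (s + 1)*(s + 4)*(s^2 - 2*s) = (s - 2)*(s + 1)*(s + 4)*(s)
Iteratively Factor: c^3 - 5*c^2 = (c)*(c^2 - 5*c) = c*(c - 5)*(c)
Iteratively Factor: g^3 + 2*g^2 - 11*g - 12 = (g + 1)*(g^2 + g - 12) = (g - 3)*(g + 1)*(g + 4)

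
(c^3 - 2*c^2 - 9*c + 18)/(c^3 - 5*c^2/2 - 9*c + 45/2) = 2*(c - 2)/(2*c - 5)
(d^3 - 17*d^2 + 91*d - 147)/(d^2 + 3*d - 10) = (d^3 - 17*d^2 + 91*d - 147)/(d^2 + 3*d - 10)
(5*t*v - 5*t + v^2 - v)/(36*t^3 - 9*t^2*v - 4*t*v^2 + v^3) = (5*t*v - 5*t + v^2 - v)/(36*t^3 - 9*t^2*v - 4*t*v^2 + v^3)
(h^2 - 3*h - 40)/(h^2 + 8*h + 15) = (h - 8)/(h + 3)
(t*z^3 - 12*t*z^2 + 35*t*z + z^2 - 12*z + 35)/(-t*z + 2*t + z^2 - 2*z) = (-t*z^3 + 12*t*z^2 - 35*t*z - z^2 + 12*z - 35)/(t*z - 2*t - z^2 + 2*z)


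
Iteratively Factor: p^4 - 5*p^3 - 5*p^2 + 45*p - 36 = (p - 4)*(p^3 - p^2 - 9*p + 9) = (p - 4)*(p - 3)*(p^2 + 2*p - 3) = (p - 4)*(p - 3)*(p + 3)*(p - 1)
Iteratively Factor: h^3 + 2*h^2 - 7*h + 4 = (h - 1)*(h^2 + 3*h - 4) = (h - 1)*(h + 4)*(h - 1)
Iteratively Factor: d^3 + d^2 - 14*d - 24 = (d + 3)*(d^2 - 2*d - 8) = (d + 2)*(d + 3)*(d - 4)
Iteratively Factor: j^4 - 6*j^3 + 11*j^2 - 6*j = (j - 2)*(j^3 - 4*j^2 + 3*j) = (j - 3)*(j - 2)*(j^2 - j) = (j - 3)*(j - 2)*(j - 1)*(j)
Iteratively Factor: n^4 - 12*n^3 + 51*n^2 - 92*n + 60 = (n - 3)*(n^3 - 9*n^2 + 24*n - 20) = (n - 3)*(n - 2)*(n^2 - 7*n + 10) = (n - 5)*(n - 3)*(n - 2)*(n - 2)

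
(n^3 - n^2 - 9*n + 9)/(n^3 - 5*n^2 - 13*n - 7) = (-n^3 + n^2 + 9*n - 9)/(-n^3 + 5*n^2 + 13*n + 7)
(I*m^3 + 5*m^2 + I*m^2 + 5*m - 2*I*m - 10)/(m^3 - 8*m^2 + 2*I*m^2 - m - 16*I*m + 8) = (I*m^3 + m^2*(5 + I) + m*(5 - 2*I) - 10)/(m^3 + 2*m^2*(-4 + I) - m*(1 + 16*I) + 8)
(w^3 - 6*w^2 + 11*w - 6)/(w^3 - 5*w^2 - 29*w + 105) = (w^2 - 3*w + 2)/(w^2 - 2*w - 35)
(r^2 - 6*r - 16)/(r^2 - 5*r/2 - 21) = 2*(-r^2 + 6*r + 16)/(-2*r^2 + 5*r + 42)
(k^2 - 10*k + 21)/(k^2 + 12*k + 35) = (k^2 - 10*k + 21)/(k^2 + 12*k + 35)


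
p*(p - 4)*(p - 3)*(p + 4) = p^4 - 3*p^3 - 16*p^2 + 48*p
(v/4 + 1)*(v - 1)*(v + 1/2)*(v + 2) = v^4/4 + 11*v^3/8 + 9*v^2/8 - 7*v/4 - 1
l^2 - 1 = (l - 1)*(l + 1)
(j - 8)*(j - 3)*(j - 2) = j^3 - 13*j^2 + 46*j - 48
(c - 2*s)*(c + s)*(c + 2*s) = c^3 + c^2*s - 4*c*s^2 - 4*s^3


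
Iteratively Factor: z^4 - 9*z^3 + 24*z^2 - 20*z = (z - 5)*(z^3 - 4*z^2 + 4*z) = (z - 5)*(z - 2)*(z^2 - 2*z) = z*(z - 5)*(z - 2)*(z - 2)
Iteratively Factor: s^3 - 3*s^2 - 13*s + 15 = (s - 1)*(s^2 - 2*s - 15) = (s - 5)*(s - 1)*(s + 3)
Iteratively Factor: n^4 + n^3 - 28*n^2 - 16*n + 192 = (n + 4)*(n^3 - 3*n^2 - 16*n + 48) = (n + 4)^2*(n^2 - 7*n + 12) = (n - 4)*(n + 4)^2*(n - 3)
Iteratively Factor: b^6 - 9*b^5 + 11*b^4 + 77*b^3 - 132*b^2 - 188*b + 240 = (b + 2)*(b^5 - 11*b^4 + 33*b^3 + 11*b^2 - 154*b + 120) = (b - 1)*(b + 2)*(b^4 - 10*b^3 + 23*b^2 + 34*b - 120) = (b - 5)*(b - 1)*(b + 2)*(b^3 - 5*b^2 - 2*b + 24) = (b - 5)*(b - 4)*(b - 1)*(b + 2)*(b^2 - b - 6) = (b - 5)*(b - 4)*(b - 1)*(b + 2)^2*(b - 3)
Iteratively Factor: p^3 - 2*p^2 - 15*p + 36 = (p - 3)*(p^2 + p - 12) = (p - 3)^2*(p + 4)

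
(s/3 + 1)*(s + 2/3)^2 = s^3/3 + 13*s^2/9 + 40*s/27 + 4/9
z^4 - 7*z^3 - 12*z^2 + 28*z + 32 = (z - 8)*(z - 2)*(z + 1)*(z + 2)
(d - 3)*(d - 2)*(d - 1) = d^3 - 6*d^2 + 11*d - 6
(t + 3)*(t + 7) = t^2 + 10*t + 21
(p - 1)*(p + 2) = p^2 + p - 2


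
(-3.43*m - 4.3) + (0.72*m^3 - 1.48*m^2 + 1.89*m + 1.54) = 0.72*m^3 - 1.48*m^2 - 1.54*m - 2.76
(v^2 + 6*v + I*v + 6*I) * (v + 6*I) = v^3 + 6*v^2 + 7*I*v^2 - 6*v + 42*I*v - 36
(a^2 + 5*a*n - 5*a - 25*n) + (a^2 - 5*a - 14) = 2*a^2 + 5*a*n - 10*a - 25*n - 14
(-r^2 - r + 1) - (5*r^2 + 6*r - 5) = -6*r^2 - 7*r + 6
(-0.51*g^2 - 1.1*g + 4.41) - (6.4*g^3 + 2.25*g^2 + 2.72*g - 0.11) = -6.4*g^3 - 2.76*g^2 - 3.82*g + 4.52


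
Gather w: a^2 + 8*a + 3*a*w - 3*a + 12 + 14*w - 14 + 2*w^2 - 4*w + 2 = a^2 + 5*a + 2*w^2 + w*(3*a + 10)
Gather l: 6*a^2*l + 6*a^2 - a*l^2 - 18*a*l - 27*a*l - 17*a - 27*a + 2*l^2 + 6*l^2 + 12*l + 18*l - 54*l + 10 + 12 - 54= 6*a^2 - 44*a + l^2*(8 - a) + l*(6*a^2 - 45*a - 24) - 32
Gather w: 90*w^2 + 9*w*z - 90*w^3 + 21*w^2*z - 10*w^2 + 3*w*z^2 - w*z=-90*w^3 + w^2*(21*z + 80) + w*(3*z^2 + 8*z)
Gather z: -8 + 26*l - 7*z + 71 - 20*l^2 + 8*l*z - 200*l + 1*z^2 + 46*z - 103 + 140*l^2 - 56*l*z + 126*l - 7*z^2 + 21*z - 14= 120*l^2 - 48*l - 6*z^2 + z*(60 - 48*l) - 54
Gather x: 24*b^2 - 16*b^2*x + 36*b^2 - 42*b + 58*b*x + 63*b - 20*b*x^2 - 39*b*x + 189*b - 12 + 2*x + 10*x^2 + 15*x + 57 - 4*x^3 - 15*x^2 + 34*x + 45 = 60*b^2 + 210*b - 4*x^3 + x^2*(-20*b - 5) + x*(-16*b^2 + 19*b + 51) + 90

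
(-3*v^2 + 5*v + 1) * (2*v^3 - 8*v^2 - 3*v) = -6*v^5 + 34*v^4 - 29*v^3 - 23*v^2 - 3*v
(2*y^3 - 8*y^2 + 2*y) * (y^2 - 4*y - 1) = 2*y^5 - 16*y^4 + 32*y^3 - 2*y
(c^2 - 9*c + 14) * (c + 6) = c^3 - 3*c^2 - 40*c + 84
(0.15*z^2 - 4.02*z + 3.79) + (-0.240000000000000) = 0.15*z^2 - 4.02*z + 3.55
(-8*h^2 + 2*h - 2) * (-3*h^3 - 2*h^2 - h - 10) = 24*h^5 + 10*h^4 + 10*h^3 + 82*h^2 - 18*h + 20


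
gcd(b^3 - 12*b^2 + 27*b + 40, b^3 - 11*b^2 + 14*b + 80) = b^2 - 13*b + 40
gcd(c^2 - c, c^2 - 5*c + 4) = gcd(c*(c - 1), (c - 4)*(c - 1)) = c - 1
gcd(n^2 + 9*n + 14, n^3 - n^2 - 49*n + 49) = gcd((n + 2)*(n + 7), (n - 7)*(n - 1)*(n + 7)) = n + 7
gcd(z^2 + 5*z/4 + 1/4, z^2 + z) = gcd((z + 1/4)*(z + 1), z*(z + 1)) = z + 1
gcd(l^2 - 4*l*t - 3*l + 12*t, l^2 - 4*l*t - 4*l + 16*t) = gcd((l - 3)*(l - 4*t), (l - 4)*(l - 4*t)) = -l + 4*t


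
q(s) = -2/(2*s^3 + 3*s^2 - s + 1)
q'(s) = -2*(-6*s^2 - 6*s + 1)/(2*s^3 + 3*s^2 - s + 1)^2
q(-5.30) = 0.01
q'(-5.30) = 0.01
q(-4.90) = 0.01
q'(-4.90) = 0.01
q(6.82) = -0.00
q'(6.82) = 0.00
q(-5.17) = 0.01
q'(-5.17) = 0.01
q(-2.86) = 0.11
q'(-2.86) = 0.18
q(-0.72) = -0.79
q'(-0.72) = -0.69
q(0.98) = -0.42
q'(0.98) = 0.93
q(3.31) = -0.02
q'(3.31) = 0.02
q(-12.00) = 0.00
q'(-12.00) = 0.00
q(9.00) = 0.00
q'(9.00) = 0.00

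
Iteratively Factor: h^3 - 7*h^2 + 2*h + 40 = (h + 2)*(h^2 - 9*h + 20) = (h - 4)*(h + 2)*(h - 5)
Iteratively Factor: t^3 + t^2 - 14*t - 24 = (t - 4)*(t^2 + 5*t + 6) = (t - 4)*(t + 3)*(t + 2)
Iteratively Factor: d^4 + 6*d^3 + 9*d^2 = (d)*(d^3 + 6*d^2 + 9*d) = d*(d + 3)*(d^2 + 3*d) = d^2*(d + 3)*(d + 3)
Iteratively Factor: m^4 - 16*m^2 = (m + 4)*(m^3 - 4*m^2) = m*(m + 4)*(m^2 - 4*m) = m^2*(m + 4)*(m - 4)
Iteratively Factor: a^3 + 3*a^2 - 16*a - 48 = (a + 3)*(a^2 - 16) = (a - 4)*(a + 3)*(a + 4)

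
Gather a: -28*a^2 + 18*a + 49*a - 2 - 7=-28*a^2 + 67*a - 9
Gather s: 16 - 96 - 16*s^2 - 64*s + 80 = -16*s^2 - 64*s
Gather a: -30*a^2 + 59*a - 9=-30*a^2 + 59*a - 9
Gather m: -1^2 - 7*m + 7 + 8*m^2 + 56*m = 8*m^2 + 49*m + 6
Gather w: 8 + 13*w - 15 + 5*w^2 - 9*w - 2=5*w^2 + 4*w - 9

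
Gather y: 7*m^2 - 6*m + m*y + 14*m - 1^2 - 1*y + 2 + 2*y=7*m^2 + 8*m + y*(m + 1) + 1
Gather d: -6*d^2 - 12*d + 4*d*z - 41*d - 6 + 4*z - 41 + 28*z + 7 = -6*d^2 + d*(4*z - 53) + 32*z - 40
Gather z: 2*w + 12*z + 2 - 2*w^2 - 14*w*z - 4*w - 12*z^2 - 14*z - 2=-2*w^2 - 2*w - 12*z^2 + z*(-14*w - 2)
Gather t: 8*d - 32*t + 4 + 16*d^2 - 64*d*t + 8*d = 16*d^2 + 16*d + t*(-64*d - 32) + 4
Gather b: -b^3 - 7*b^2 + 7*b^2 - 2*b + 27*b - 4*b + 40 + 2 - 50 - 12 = -b^3 + 21*b - 20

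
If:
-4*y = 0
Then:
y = 0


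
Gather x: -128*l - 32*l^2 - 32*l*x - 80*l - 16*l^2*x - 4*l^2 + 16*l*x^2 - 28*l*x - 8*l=-36*l^2 + 16*l*x^2 - 216*l + x*(-16*l^2 - 60*l)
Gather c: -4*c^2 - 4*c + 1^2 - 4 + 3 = -4*c^2 - 4*c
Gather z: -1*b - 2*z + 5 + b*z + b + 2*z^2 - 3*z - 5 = 2*z^2 + z*(b - 5)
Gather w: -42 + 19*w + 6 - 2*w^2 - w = -2*w^2 + 18*w - 36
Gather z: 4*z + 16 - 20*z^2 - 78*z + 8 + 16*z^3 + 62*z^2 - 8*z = 16*z^3 + 42*z^2 - 82*z + 24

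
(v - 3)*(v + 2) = v^2 - v - 6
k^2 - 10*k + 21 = (k - 7)*(k - 3)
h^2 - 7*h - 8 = (h - 8)*(h + 1)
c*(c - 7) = c^2 - 7*c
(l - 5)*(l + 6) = l^2 + l - 30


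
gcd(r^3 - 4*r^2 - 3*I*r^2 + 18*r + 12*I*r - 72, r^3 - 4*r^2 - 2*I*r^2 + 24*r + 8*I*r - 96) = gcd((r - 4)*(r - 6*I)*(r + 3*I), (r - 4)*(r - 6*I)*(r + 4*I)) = r^2 + r*(-4 - 6*I) + 24*I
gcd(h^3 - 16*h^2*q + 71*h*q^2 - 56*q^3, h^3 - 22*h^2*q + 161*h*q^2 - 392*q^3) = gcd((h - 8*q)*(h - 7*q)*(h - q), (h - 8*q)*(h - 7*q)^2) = h^2 - 15*h*q + 56*q^2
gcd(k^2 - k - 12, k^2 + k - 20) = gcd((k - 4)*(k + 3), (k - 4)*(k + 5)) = k - 4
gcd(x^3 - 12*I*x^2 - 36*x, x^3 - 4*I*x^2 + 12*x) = x^2 - 6*I*x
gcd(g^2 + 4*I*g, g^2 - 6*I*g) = g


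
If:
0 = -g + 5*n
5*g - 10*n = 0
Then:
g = 0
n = 0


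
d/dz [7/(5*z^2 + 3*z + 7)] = 7*(-10*z - 3)/(5*z^2 + 3*z + 7)^2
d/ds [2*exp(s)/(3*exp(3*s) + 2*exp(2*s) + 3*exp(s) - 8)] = 4*(-3*exp(3*s) - exp(2*s) - 4)*exp(s)/(9*exp(6*s) + 12*exp(5*s) + 22*exp(4*s) - 36*exp(3*s) - 23*exp(2*s) - 48*exp(s) + 64)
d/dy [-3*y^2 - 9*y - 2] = -6*y - 9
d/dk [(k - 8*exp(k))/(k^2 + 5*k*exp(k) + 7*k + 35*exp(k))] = ((1 - 8*exp(k))*(k^2 + 5*k*exp(k) + 7*k + 35*exp(k)) - (k - 8*exp(k))*(5*k*exp(k) + 2*k + 40*exp(k) + 7))/(k^2 + 5*k*exp(k) + 7*k + 35*exp(k))^2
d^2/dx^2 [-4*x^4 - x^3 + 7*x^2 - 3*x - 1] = -48*x^2 - 6*x + 14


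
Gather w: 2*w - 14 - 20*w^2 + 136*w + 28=-20*w^2 + 138*w + 14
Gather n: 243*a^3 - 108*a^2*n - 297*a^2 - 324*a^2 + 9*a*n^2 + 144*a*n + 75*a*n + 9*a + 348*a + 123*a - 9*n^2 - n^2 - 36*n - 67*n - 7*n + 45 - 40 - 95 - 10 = 243*a^3 - 621*a^2 + 480*a + n^2*(9*a - 10) + n*(-108*a^2 + 219*a - 110) - 100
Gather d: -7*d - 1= -7*d - 1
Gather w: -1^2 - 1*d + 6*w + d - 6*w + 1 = 0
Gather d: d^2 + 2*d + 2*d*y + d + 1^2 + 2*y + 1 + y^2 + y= d^2 + d*(2*y + 3) + y^2 + 3*y + 2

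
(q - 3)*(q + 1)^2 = q^3 - q^2 - 5*q - 3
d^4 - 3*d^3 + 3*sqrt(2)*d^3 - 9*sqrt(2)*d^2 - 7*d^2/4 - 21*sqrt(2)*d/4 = d*(d - 7/2)*(d + 1/2)*(d + 3*sqrt(2))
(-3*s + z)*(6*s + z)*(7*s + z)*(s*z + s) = -126*s^4*z - 126*s^4 + 3*s^3*z^2 + 3*s^3*z + 10*s^2*z^3 + 10*s^2*z^2 + s*z^4 + s*z^3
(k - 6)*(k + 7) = k^2 + k - 42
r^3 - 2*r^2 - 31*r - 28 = (r - 7)*(r + 1)*(r + 4)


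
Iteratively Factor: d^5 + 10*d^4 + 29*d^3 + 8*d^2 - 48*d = (d + 4)*(d^4 + 6*d^3 + 5*d^2 - 12*d) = d*(d + 4)*(d^3 + 6*d^2 + 5*d - 12) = d*(d + 4)^2*(d^2 + 2*d - 3) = d*(d - 1)*(d + 4)^2*(d + 3)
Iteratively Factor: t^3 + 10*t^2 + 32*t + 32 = (t + 2)*(t^2 + 8*t + 16) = (t + 2)*(t + 4)*(t + 4)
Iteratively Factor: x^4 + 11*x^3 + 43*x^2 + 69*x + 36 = (x + 3)*(x^3 + 8*x^2 + 19*x + 12) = (x + 3)^2*(x^2 + 5*x + 4) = (x + 3)^2*(x + 4)*(x + 1)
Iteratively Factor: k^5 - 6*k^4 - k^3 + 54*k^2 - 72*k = (k - 4)*(k^4 - 2*k^3 - 9*k^2 + 18*k) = (k - 4)*(k - 2)*(k^3 - 9*k) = (k - 4)*(k - 3)*(k - 2)*(k^2 + 3*k) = k*(k - 4)*(k - 3)*(k - 2)*(k + 3)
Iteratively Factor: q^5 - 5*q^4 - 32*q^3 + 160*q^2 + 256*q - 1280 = (q + 4)*(q^4 - 9*q^3 + 4*q^2 + 144*q - 320) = (q + 4)^2*(q^3 - 13*q^2 + 56*q - 80) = (q - 4)*(q + 4)^2*(q^2 - 9*q + 20) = (q - 5)*(q - 4)*(q + 4)^2*(q - 4)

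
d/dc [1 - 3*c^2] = -6*c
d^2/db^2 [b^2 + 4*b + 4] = 2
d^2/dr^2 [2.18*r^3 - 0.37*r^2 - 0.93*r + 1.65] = 13.08*r - 0.74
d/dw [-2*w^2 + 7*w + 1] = 7 - 4*w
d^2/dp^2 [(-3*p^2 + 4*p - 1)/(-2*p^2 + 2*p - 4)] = (-p^3 - 15*p^2 + 21*p + 3)/(p^6 - 3*p^5 + 9*p^4 - 13*p^3 + 18*p^2 - 12*p + 8)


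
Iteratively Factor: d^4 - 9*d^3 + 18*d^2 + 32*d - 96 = (d - 4)*(d^3 - 5*d^2 - 2*d + 24) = (d - 4)^2*(d^2 - d - 6) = (d - 4)^2*(d - 3)*(d + 2)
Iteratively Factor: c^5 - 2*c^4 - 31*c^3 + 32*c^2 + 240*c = (c + 4)*(c^4 - 6*c^3 - 7*c^2 + 60*c) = (c - 4)*(c + 4)*(c^3 - 2*c^2 - 15*c) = (c - 4)*(c + 3)*(c + 4)*(c^2 - 5*c) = (c - 5)*(c - 4)*(c + 3)*(c + 4)*(c)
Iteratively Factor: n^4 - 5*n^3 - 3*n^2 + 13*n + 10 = (n - 2)*(n^3 - 3*n^2 - 9*n - 5) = (n - 5)*(n - 2)*(n^2 + 2*n + 1) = (n - 5)*(n - 2)*(n + 1)*(n + 1)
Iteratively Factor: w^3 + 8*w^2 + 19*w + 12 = (w + 3)*(w^2 + 5*w + 4) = (w + 1)*(w + 3)*(w + 4)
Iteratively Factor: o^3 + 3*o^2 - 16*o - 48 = (o + 4)*(o^2 - o - 12) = (o - 4)*(o + 4)*(o + 3)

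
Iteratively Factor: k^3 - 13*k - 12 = (k - 4)*(k^2 + 4*k + 3) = (k - 4)*(k + 3)*(k + 1)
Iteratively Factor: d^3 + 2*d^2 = (d)*(d^2 + 2*d) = d*(d + 2)*(d)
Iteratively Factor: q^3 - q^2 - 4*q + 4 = (q - 2)*(q^2 + q - 2) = (q - 2)*(q - 1)*(q + 2)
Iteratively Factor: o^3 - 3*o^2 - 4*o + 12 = (o - 3)*(o^2 - 4) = (o - 3)*(o + 2)*(o - 2)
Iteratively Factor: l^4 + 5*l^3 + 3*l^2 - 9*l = (l - 1)*(l^3 + 6*l^2 + 9*l) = l*(l - 1)*(l^2 + 6*l + 9) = l*(l - 1)*(l + 3)*(l + 3)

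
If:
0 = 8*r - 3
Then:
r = 3/8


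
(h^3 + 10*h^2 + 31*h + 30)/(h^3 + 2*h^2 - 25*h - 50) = (h + 3)/(h - 5)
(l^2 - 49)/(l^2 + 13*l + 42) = (l - 7)/(l + 6)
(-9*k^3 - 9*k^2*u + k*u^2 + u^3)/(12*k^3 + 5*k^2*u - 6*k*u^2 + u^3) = (3*k + u)/(-4*k + u)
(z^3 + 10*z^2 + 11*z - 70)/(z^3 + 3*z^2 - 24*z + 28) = (z + 5)/(z - 2)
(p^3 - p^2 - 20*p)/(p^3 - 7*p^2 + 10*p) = (p + 4)/(p - 2)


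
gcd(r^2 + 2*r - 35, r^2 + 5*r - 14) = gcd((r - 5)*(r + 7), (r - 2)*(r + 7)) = r + 7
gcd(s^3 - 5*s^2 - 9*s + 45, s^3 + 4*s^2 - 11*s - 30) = s - 3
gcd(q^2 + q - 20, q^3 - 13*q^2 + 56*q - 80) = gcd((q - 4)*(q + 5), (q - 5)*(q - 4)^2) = q - 4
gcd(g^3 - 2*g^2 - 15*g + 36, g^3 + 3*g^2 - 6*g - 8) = g + 4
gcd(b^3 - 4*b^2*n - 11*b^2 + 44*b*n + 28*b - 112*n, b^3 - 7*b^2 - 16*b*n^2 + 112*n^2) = b^2 - 4*b*n - 7*b + 28*n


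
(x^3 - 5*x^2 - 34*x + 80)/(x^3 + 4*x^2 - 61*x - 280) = (x - 2)/(x + 7)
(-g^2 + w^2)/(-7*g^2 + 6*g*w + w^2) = (g + w)/(7*g + w)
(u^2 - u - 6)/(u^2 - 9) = (u + 2)/(u + 3)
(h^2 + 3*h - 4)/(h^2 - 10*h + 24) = (h^2 + 3*h - 4)/(h^2 - 10*h + 24)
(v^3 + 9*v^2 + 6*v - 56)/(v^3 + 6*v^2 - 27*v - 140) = (v - 2)/(v - 5)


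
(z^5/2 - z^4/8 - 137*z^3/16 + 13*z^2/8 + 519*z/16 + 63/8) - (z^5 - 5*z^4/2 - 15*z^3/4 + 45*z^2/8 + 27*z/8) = -z^5/2 + 19*z^4/8 - 77*z^3/16 - 4*z^2 + 465*z/16 + 63/8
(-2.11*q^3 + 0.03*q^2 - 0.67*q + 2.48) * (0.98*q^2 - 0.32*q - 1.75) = -2.0678*q^5 + 0.7046*q^4 + 3.0263*q^3 + 2.5923*q^2 + 0.3789*q - 4.34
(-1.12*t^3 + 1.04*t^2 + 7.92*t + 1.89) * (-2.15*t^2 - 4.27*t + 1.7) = 2.408*t^5 + 2.5464*t^4 - 23.3728*t^3 - 36.1139*t^2 + 5.3937*t + 3.213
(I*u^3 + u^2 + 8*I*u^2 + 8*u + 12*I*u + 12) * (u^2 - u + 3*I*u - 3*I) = I*u^5 - 2*u^4 + 7*I*u^4 - 14*u^3 + 7*I*u^3 - 8*u^2 + 9*I*u^2 + 24*u + 12*I*u - 36*I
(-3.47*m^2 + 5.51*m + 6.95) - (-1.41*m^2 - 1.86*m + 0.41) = -2.06*m^2 + 7.37*m + 6.54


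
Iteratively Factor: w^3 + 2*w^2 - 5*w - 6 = (w + 3)*(w^2 - w - 2) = (w - 2)*(w + 3)*(w + 1)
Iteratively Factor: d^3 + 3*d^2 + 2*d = (d + 2)*(d^2 + d) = d*(d + 2)*(d + 1)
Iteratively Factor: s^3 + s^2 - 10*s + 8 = (s - 2)*(s^2 + 3*s - 4) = (s - 2)*(s - 1)*(s + 4)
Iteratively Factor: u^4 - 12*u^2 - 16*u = (u)*(u^3 - 12*u - 16) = u*(u + 2)*(u^2 - 2*u - 8) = u*(u - 4)*(u + 2)*(u + 2)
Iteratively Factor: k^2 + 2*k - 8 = (k - 2)*(k + 4)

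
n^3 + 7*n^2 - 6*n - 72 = (n - 3)*(n + 4)*(n + 6)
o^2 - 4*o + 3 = (o - 3)*(o - 1)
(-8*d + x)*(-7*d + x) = 56*d^2 - 15*d*x + x^2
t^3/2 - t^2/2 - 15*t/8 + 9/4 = (t/2 + 1)*(t - 3/2)^2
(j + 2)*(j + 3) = j^2 + 5*j + 6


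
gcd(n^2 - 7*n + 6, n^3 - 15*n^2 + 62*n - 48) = n^2 - 7*n + 6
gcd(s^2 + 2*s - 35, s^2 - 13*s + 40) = s - 5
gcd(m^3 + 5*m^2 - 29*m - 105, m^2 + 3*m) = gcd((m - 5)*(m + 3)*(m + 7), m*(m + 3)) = m + 3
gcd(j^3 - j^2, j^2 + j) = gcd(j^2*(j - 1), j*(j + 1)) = j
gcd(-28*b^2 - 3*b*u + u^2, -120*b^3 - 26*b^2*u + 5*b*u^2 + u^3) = 4*b + u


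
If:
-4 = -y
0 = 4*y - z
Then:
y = 4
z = 16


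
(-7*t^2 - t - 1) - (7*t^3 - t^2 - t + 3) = -7*t^3 - 6*t^2 - 4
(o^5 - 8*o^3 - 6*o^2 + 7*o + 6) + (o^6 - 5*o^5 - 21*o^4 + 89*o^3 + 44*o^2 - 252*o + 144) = o^6 - 4*o^5 - 21*o^4 + 81*o^3 + 38*o^2 - 245*o + 150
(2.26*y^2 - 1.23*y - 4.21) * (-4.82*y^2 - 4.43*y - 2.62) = -10.8932*y^4 - 4.0832*y^3 + 19.8199*y^2 + 21.8729*y + 11.0302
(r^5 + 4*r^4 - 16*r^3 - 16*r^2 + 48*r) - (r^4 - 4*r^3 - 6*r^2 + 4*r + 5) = r^5 + 3*r^4 - 12*r^3 - 10*r^2 + 44*r - 5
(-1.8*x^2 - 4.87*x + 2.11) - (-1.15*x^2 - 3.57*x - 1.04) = -0.65*x^2 - 1.3*x + 3.15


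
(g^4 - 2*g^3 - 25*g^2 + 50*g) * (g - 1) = g^5 - 3*g^4 - 23*g^3 + 75*g^2 - 50*g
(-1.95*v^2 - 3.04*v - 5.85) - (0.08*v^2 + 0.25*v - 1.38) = -2.03*v^2 - 3.29*v - 4.47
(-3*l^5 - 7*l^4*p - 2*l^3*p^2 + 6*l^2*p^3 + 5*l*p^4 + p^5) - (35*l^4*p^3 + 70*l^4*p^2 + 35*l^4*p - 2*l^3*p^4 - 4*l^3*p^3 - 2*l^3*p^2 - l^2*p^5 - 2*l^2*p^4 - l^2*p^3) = -3*l^5 - 35*l^4*p^3 - 70*l^4*p^2 - 42*l^4*p + 2*l^3*p^4 + 4*l^3*p^3 + l^2*p^5 + 2*l^2*p^4 + 7*l^2*p^3 + 5*l*p^4 + p^5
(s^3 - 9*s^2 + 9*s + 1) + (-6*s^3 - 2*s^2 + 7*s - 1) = -5*s^3 - 11*s^2 + 16*s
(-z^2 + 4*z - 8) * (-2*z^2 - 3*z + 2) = 2*z^4 - 5*z^3 + 2*z^2 + 32*z - 16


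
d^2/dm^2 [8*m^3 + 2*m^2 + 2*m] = 48*m + 4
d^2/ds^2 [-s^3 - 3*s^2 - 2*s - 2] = -6*s - 6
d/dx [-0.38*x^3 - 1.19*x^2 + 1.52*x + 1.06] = -1.14*x^2 - 2.38*x + 1.52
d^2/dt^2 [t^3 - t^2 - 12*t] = 6*t - 2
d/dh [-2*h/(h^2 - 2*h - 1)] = 2*(h^2 + 1)/(h^4 - 4*h^3 + 2*h^2 + 4*h + 1)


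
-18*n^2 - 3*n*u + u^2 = (-6*n + u)*(3*n + u)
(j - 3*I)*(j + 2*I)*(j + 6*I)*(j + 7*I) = j^4 + 12*I*j^3 - 23*j^2 + 120*I*j - 252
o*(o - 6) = o^2 - 6*o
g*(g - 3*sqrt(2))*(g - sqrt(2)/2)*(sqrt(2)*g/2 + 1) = sqrt(2)*g^4/2 - 5*g^3/2 - 2*sqrt(2)*g^2 + 3*g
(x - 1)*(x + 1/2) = x^2 - x/2 - 1/2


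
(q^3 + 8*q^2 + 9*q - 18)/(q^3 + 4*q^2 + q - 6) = (q + 6)/(q + 2)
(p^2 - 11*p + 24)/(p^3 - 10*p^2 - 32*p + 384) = (p - 3)/(p^2 - 2*p - 48)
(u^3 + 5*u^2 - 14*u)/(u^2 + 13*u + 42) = u*(u - 2)/(u + 6)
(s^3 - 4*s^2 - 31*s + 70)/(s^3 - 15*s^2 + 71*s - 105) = (s^2 + 3*s - 10)/(s^2 - 8*s + 15)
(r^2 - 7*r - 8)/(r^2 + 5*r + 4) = (r - 8)/(r + 4)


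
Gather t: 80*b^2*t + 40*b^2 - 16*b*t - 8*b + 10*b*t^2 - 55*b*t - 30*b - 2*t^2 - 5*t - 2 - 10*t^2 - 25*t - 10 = 40*b^2 - 38*b + t^2*(10*b - 12) + t*(80*b^2 - 71*b - 30) - 12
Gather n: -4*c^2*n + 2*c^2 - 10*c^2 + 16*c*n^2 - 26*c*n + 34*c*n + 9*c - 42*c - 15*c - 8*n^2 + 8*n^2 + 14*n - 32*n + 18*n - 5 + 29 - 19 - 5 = -8*c^2 + 16*c*n^2 - 48*c + n*(-4*c^2 + 8*c)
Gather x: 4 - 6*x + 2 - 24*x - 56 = -30*x - 50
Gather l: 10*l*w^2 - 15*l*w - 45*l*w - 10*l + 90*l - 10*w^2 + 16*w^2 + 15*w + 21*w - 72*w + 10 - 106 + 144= l*(10*w^2 - 60*w + 80) + 6*w^2 - 36*w + 48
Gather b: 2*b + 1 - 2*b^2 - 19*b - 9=-2*b^2 - 17*b - 8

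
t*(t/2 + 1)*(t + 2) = t^3/2 + 2*t^2 + 2*t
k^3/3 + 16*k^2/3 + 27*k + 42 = (k/3 + 1)*(k + 6)*(k + 7)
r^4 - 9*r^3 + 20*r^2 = r^2*(r - 5)*(r - 4)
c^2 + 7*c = c*(c + 7)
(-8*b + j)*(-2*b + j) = 16*b^2 - 10*b*j + j^2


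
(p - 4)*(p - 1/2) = p^2 - 9*p/2 + 2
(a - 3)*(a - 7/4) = a^2 - 19*a/4 + 21/4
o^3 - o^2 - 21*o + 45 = (o - 3)^2*(o + 5)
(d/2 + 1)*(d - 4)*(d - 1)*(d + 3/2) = d^4/2 - 3*d^3/4 - 21*d^2/4 - d/2 + 6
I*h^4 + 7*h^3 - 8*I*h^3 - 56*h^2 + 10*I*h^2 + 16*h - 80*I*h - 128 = (h - 8)*(h - 8*I)*(h + 2*I)*(I*h + 1)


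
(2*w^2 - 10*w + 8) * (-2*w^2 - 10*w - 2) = -4*w^4 + 80*w^2 - 60*w - 16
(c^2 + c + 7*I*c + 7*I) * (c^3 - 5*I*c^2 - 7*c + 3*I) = c^5 + c^4 + 2*I*c^4 + 28*c^3 + 2*I*c^3 + 28*c^2 - 46*I*c^2 - 21*c - 46*I*c - 21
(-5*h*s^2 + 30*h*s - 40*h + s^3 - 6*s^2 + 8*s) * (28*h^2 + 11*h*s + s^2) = -140*h^3*s^2 + 840*h^3*s - 1120*h^3 - 27*h^2*s^3 + 162*h^2*s^2 - 216*h^2*s + 6*h*s^4 - 36*h*s^3 + 48*h*s^2 + s^5 - 6*s^4 + 8*s^3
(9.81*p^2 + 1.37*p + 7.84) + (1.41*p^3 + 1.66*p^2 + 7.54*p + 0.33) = 1.41*p^3 + 11.47*p^2 + 8.91*p + 8.17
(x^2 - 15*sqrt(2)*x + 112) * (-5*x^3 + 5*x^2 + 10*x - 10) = -5*x^5 + 5*x^4 + 75*sqrt(2)*x^4 - 550*x^3 - 75*sqrt(2)*x^3 - 150*sqrt(2)*x^2 + 550*x^2 + 150*sqrt(2)*x + 1120*x - 1120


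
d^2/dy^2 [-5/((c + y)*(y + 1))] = 10*(-(c + y)^2 - (c + y)*(y + 1) - (y + 1)^2)/((c + y)^3*(y + 1)^3)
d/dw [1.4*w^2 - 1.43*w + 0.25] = 2.8*w - 1.43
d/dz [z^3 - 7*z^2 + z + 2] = 3*z^2 - 14*z + 1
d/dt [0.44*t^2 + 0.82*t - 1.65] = 0.88*t + 0.82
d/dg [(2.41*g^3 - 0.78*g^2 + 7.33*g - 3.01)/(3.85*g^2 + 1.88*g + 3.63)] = (9.2785*g^4 + 9.0616*g^3 - 3.442*g^2 + 17.5142*g + 32.2667)/(14.8225*g^4 + 14.476*g^3 + 31.4854*g^2 + 13.6488*g + 13.1769)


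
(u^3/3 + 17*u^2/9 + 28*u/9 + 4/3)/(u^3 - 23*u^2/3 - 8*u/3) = (3*u^3 + 17*u^2 + 28*u + 12)/(3*u*(3*u^2 - 23*u - 8))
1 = 1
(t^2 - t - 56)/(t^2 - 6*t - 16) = (t + 7)/(t + 2)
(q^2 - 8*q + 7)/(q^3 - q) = (q - 7)/(q*(q + 1))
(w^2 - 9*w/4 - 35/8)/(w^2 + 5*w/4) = (w - 7/2)/w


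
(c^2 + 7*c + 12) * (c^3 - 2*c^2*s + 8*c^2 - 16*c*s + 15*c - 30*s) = c^5 - 2*c^4*s + 15*c^4 - 30*c^3*s + 83*c^3 - 166*c^2*s + 201*c^2 - 402*c*s + 180*c - 360*s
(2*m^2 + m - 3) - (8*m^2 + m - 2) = -6*m^2 - 1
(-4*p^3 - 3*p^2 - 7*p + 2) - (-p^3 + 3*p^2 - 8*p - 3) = -3*p^3 - 6*p^2 + p + 5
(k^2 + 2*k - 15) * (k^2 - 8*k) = k^4 - 6*k^3 - 31*k^2 + 120*k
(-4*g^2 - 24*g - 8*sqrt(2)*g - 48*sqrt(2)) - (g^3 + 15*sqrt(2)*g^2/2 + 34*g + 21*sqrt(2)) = -g^3 - 15*sqrt(2)*g^2/2 - 4*g^2 - 58*g - 8*sqrt(2)*g - 69*sqrt(2)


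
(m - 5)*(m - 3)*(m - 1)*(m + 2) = m^4 - 7*m^3 + 5*m^2 + 31*m - 30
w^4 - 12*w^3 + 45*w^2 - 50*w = w*(w - 5)^2*(w - 2)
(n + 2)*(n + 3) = n^2 + 5*n + 6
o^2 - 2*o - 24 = (o - 6)*(o + 4)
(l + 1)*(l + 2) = l^2 + 3*l + 2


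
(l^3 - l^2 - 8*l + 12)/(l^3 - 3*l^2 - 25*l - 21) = (l^2 - 4*l + 4)/(l^2 - 6*l - 7)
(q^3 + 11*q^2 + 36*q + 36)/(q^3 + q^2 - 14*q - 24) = (q + 6)/(q - 4)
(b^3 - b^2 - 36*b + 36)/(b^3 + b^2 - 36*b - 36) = (b - 1)/(b + 1)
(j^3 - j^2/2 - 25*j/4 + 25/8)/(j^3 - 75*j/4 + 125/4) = (4*j^2 + 8*j - 5)/(2*(2*j^2 + 5*j - 25))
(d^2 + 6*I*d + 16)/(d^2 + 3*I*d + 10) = (d + 8*I)/(d + 5*I)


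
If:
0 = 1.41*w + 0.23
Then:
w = -0.16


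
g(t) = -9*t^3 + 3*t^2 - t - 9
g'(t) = -27*t^2 + 6*t - 1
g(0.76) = -11.98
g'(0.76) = -12.04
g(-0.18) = -8.67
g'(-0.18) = -2.95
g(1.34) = -26.61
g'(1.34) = -41.44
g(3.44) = -343.31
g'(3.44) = -299.87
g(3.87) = -489.58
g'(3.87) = -382.16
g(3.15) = -263.69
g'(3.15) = -250.01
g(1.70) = -46.25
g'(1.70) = -68.83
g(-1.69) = 44.70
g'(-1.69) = -88.25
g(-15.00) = 31056.00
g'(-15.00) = -6166.00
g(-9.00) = 6804.00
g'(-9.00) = -2242.00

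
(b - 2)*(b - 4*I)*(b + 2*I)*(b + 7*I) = b^4 - 2*b^3 + 5*I*b^3 + 22*b^2 - 10*I*b^2 - 44*b + 56*I*b - 112*I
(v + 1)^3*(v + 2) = v^4 + 5*v^3 + 9*v^2 + 7*v + 2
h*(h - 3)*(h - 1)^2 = h^4 - 5*h^3 + 7*h^2 - 3*h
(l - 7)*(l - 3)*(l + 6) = l^3 - 4*l^2 - 39*l + 126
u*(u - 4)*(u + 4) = u^3 - 16*u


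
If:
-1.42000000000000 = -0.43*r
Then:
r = 3.30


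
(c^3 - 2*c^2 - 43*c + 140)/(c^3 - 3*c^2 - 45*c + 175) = (c - 4)/(c - 5)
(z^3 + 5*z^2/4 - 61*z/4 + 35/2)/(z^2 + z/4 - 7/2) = (z^2 + 3*z - 10)/(z + 2)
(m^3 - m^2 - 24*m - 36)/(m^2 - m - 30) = (m^2 + 5*m + 6)/(m + 5)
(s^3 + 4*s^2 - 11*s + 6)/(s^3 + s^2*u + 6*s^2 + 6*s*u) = (s^2 - 2*s + 1)/(s*(s + u))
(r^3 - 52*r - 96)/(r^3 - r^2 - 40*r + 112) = (r^3 - 52*r - 96)/(r^3 - r^2 - 40*r + 112)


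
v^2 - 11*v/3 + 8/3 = (v - 8/3)*(v - 1)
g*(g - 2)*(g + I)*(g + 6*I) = g^4 - 2*g^3 + 7*I*g^3 - 6*g^2 - 14*I*g^2 + 12*g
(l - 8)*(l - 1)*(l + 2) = l^3 - 7*l^2 - 10*l + 16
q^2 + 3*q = q*(q + 3)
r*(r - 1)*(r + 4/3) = r^3 + r^2/3 - 4*r/3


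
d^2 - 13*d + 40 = (d - 8)*(d - 5)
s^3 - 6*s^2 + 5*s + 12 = (s - 4)*(s - 3)*(s + 1)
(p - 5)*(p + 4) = p^2 - p - 20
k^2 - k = k*(k - 1)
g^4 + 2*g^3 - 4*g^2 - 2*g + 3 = (g - 1)^2*(g + 1)*(g + 3)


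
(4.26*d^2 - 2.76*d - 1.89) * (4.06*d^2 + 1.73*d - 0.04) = 17.2956*d^4 - 3.8358*d^3 - 12.6186*d^2 - 3.1593*d + 0.0756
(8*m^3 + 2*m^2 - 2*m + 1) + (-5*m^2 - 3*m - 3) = 8*m^3 - 3*m^2 - 5*m - 2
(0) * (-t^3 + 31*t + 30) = 0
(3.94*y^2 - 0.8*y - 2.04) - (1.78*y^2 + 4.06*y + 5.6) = 2.16*y^2 - 4.86*y - 7.64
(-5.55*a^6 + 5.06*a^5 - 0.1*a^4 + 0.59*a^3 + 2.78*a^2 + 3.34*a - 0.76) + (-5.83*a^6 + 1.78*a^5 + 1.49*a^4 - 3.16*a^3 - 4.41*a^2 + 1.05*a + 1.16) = -11.38*a^6 + 6.84*a^5 + 1.39*a^4 - 2.57*a^3 - 1.63*a^2 + 4.39*a + 0.4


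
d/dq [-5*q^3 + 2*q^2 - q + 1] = -15*q^2 + 4*q - 1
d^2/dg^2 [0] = 0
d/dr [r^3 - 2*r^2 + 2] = r*(3*r - 4)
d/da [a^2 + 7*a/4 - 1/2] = 2*a + 7/4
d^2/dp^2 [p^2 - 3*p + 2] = 2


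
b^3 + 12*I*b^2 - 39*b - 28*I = (b + I)*(b + 4*I)*(b + 7*I)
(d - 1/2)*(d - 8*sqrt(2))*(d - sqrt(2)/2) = d^3 - 17*sqrt(2)*d^2/2 - d^2/2 + 17*sqrt(2)*d/4 + 8*d - 4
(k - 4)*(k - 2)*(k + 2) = k^3 - 4*k^2 - 4*k + 16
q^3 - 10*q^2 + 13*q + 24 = (q - 8)*(q - 3)*(q + 1)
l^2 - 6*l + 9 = (l - 3)^2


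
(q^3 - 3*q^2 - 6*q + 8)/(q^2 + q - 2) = q - 4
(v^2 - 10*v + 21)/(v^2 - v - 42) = (v - 3)/(v + 6)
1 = 1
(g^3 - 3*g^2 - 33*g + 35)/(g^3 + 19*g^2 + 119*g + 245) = (g^2 - 8*g + 7)/(g^2 + 14*g + 49)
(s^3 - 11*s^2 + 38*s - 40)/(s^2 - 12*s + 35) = (s^2 - 6*s + 8)/(s - 7)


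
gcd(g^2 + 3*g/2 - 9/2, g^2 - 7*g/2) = 1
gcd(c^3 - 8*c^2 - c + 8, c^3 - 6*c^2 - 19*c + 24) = c^2 - 9*c + 8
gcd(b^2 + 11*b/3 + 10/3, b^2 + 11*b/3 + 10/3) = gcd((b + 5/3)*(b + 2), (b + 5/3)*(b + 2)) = b^2 + 11*b/3 + 10/3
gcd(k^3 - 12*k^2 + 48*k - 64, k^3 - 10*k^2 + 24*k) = k - 4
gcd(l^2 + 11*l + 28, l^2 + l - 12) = l + 4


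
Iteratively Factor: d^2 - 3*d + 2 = (d - 2)*(d - 1)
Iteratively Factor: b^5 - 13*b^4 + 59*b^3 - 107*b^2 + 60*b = (b)*(b^4 - 13*b^3 + 59*b^2 - 107*b + 60) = b*(b - 1)*(b^3 - 12*b^2 + 47*b - 60) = b*(b - 4)*(b - 1)*(b^2 - 8*b + 15) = b*(b - 5)*(b - 4)*(b - 1)*(b - 3)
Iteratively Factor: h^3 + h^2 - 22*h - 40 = (h + 2)*(h^2 - h - 20) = (h + 2)*(h + 4)*(h - 5)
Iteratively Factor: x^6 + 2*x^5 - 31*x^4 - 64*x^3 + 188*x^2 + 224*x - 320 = (x + 4)*(x^5 - 2*x^4 - 23*x^3 + 28*x^2 + 76*x - 80) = (x + 4)^2*(x^4 - 6*x^3 + x^2 + 24*x - 20) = (x + 2)*(x + 4)^2*(x^3 - 8*x^2 + 17*x - 10) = (x - 2)*(x + 2)*(x + 4)^2*(x^2 - 6*x + 5) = (x - 2)*(x - 1)*(x + 2)*(x + 4)^2*(x - 5)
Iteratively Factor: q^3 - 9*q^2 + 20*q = (q)*(q^2 - 9*q + 20) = q*(q - 4)*(q - 5)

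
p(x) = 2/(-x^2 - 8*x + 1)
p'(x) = 2*(2*x + 8)/(-x^2 - 8*x + 1)^2 = 4*(x + 4)/(x^2 + 8*x - 1)^2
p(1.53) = -0.15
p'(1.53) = 0.12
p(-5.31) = 0.13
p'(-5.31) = -0.02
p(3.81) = -0.05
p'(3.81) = 0.02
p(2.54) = -0.08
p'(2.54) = 0.04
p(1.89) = -0.11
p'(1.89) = 0.08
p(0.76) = -0.35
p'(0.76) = 0.59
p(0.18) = -4.23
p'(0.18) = 74.92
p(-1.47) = 0.19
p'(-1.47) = 0.09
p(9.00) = -0.01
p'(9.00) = 0.00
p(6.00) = -0.02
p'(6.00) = 0.01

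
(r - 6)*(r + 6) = r^2 - 36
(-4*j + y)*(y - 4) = -4*j*y + 16*j + y^2 - 4*y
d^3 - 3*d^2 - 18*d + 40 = (d - 5)*(d - 2)*(d + 4)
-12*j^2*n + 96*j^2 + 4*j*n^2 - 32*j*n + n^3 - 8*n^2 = (-2*j + n)*(6*j + n)*(n - 8)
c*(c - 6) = c^2 - 6*c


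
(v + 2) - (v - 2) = 4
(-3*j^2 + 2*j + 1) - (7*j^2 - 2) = -10*j^2 + 2*j + 3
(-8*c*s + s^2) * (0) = 0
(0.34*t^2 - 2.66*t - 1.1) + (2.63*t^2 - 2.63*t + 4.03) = 2.97*t^2 - 5.29*t + 2.93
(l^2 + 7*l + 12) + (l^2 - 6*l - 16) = 2*l^2 + l - 4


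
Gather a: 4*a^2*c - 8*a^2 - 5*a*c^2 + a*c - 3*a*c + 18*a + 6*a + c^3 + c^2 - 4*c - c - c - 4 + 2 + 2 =a^2*(4*c - 8) + a*(-5*c^2 - 2*c + 24) + c^3 + c^2 - 6*c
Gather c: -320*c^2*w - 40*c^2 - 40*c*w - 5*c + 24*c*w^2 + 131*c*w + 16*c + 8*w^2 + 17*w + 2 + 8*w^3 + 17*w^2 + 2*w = c^2*(-320*w - 40) + c*(24*w^2 + 91*w + 11) + 8*w^3 + 25*w^2 + 19*w + 2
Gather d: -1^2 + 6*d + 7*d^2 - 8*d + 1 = 7*d^2 - 2*d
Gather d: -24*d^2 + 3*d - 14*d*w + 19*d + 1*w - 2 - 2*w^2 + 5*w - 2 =-24*d^2 + d*(22 - 14*w) - 2*w^2 + 6*w - 4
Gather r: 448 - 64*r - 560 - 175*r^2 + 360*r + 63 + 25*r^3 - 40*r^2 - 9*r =25*r^3 - 215*r^2 + 287*r - 49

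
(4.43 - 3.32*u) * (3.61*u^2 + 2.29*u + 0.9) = -11.9852*u^3 + 8.3895*u^2 + 7.1567*u + 3.987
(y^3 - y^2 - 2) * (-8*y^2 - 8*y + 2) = -8*y^5 + 10*y^3 + 14*y^2 + 16*y - 4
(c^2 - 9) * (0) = 0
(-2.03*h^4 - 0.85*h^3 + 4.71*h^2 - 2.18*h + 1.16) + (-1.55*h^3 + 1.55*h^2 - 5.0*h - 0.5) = -2.03*h^4 - 2.4*h^3 + 6.26*h^2 - 7.18*h + 0.66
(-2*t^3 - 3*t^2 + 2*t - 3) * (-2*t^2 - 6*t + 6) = 4*t^5 + 18*t^4 + 2*t^3 - 24*t^2 + 30*t - 18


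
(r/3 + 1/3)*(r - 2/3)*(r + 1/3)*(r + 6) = r^4/3 + 20*r^3/9 + 31*r^2/27 - 32*r/27 - 4/9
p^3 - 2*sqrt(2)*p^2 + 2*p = p*(p - sqrt(2))^2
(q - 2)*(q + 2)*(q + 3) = q^3 + 3*q^2 - 4*q - 12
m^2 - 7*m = m*(m - 7)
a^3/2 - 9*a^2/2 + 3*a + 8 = (a/2 + 1/2)*(a - 8)*(a - 2)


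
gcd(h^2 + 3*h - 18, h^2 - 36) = h + 6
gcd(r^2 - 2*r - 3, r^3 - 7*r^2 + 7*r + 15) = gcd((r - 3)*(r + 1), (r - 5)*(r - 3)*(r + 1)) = r^2 - 2*r - 3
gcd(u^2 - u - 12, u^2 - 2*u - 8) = u - 4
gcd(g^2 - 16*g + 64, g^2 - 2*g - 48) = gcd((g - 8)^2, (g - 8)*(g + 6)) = g - 8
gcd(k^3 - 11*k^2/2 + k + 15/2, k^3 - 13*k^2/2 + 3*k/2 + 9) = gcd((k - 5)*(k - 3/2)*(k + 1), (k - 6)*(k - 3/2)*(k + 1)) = k^2 - k/2 - 3/2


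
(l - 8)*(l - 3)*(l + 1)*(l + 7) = l^4 - 3*l^3 - 57*l^2 + 115*l + 168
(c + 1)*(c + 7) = c^2 + 8*c + 7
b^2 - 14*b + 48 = (b - 8)*(b - 6)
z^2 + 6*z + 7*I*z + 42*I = (z + 6)*(z + 7*I)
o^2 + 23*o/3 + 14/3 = (o + 2/3)*(o + 7)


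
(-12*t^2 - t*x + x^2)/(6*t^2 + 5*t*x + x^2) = (-4*t + x)/(2*t + x)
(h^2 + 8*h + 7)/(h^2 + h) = (h + 7)/h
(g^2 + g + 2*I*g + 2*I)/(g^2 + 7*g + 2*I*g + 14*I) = (g + 1)/(g + 7)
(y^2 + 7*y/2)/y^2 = (y + 7/2)/y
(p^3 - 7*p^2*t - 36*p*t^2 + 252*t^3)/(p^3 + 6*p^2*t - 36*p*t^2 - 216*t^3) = (p - 7*t)/(p + 6*t)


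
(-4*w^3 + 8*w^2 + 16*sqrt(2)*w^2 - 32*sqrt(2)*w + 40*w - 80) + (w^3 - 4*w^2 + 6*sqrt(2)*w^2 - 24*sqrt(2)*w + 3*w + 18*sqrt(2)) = -3*w^3 + 4*w^2 + 22*sqrt(2)*w^2 - 56*sqrt(2)*w + 43*w - 80 + 18*sqrt(2)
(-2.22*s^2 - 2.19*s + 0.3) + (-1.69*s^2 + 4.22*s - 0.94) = -3.91*s^2 + 2.03*s - 0.64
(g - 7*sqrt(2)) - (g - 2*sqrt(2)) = -5*sqrt(2)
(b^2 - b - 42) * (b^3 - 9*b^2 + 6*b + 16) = b^5 - 10*b^4 - 27*b^3 + 388*b^2 - 268*b - 672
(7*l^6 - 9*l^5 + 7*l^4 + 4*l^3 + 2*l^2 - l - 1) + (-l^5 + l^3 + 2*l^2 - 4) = 7*l^6 - 10*l^5 + 7*l^4 + 5*l^3 + 4*l^2 - l - 5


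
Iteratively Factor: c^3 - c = (c + 1)*(c^2 - c) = c*(c + 1)*(c - 1)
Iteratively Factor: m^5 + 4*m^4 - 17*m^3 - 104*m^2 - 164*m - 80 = (m + 1)*(m^4 + 3*m^3 - 20*m^2 - 84*m - 80) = (m + 1)*(m + 4)*(m^3 - m^2 - 16*m - 20) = (m + 1)*(m + 2)*(m + 4)*(m^2 - 3*m - 10) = (m - 5)*(m + 1)*(m + 2)*(m + 4)*(m + 2)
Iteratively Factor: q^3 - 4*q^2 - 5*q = (q)*(q^2 - 4*q - 5) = q*(q - 5)*(q + 1)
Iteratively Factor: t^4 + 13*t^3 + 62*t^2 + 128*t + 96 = (t + 4)*(t^3 + 9*t^2 + 26*t + 24) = (t + 3)*(t + 4)*(t^2 + 6*t + 8) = (t + 3)*(t + 4)^2*(t + 2)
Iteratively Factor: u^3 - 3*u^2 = (u)*(u^2 - 3*u) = u^2*(u - 3)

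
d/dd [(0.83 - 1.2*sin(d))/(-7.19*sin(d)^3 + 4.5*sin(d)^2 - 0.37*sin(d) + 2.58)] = (-17.256*sin(d)^3 + 23.3031*sin(d)^2 - 7.47*sin(d) - 2.7889)*cos(d)/(51.6961*sin(d)^6 - 64.71*sin(d)^5 + 25.5706*sin(d)^4 - 40.4304*sin(d)^3 + 23.3569*sin(d)^2 - 1.9092*sin(d) + 6.6564)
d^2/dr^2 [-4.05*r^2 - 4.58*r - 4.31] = -8.10000000000000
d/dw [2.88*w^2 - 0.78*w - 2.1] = 5.76*w - 0.78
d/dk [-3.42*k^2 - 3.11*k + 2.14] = -6.84*k - 3.11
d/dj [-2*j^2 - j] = -4*j - 1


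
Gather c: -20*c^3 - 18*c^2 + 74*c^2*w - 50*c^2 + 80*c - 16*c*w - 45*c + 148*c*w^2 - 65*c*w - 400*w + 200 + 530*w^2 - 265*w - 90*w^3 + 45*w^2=-20*c^3 + c^2*(74*w - 68) + c*(148*w^2 - 81*w + 35) - 90*w^3 + 575*w^2 - 665*w + 200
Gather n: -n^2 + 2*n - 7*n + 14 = -n^2 - 5*n + 14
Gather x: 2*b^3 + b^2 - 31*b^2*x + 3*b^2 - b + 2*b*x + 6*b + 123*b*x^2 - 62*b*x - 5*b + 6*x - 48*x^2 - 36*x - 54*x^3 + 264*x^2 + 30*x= 2*b^3 + 4*b^2 - 54*x^3 + x^2*(123*b + 216) + x*(-31*b^2 - 60*b)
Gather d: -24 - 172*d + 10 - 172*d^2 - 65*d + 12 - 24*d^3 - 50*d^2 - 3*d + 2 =-24*d^3 - 222*d^2 - 240*d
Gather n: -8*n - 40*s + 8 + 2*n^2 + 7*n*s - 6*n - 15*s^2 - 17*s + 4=2*n^2 + n*(7*s - 14) - 15*s^2 - 57*s + 12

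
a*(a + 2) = a^2 + 2*a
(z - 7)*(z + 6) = z^2 - z - 42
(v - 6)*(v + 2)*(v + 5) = v^3 + v^2 - 32*v - 60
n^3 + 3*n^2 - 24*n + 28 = (n - 2)^2*(n + 7)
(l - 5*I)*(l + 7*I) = l^2 + 2*I*l + 35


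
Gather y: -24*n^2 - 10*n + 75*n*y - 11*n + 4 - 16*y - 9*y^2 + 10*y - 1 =-24*n^2 - 21*n - 9*y^2 + y*(75*n - 6) + 3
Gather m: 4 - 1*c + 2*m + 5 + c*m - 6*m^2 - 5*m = -c - 6*m^2 + m*(c - 3) + 9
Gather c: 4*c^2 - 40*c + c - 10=4*c^2 - 39*c - 10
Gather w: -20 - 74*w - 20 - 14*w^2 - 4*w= -14*w^2 - 78*w - 40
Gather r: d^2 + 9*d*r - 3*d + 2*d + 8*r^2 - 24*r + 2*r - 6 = d^2 - d + 8*r^2 + r*(9*d - 22) - 6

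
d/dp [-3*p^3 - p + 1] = -9*p^2 - 1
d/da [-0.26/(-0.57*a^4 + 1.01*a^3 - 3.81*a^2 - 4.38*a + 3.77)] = (-0.5928*a^3 + 0.7878*a^2 - 1.9812*a - 1.1388)/(0.57*a^4 - 1.01*a^3 + 3.81*a^2 + 4.38*a - 3.77)^2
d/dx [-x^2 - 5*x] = -2*x - 5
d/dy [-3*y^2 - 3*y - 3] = -6*y - 3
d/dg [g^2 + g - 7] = 2*g + 1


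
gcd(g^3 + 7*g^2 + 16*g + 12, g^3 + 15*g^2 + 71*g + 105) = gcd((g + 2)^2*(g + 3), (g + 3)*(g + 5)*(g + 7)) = g + 3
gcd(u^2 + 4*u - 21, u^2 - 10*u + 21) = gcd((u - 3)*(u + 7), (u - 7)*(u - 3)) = u - 3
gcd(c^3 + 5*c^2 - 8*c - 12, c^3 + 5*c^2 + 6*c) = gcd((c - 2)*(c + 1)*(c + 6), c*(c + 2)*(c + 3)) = 1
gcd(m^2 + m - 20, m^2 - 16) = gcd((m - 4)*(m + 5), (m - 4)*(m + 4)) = m - 4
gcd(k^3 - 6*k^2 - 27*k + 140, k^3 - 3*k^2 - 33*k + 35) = k^2 - 2*k - 35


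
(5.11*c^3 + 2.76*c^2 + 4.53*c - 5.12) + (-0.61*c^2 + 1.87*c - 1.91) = 5.11*c^3 + 2.15*c^2 + 6.4*c - 7.03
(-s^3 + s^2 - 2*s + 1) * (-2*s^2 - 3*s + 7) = 2*s^5 + s^4 - 6*s^3 + 11*s^2 - 17*s + 7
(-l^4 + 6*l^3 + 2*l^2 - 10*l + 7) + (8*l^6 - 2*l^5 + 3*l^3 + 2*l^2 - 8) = 8*l^6 - 2*l^5 - l^4 + 9*l^3 + 4*l^2 - 10*l - 1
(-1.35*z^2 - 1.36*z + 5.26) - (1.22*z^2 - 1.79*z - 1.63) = -2.57*z^2 + 0.43*z + 6.89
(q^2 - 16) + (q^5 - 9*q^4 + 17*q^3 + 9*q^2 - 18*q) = q^5 - 9*q^4 + 17*q^3 + 10*q^2 - 18*q - 16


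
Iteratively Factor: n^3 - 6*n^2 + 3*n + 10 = (n - 2)*(n^2 - 4*n - 5) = (n - 2)*(n + 1)*(n - 5)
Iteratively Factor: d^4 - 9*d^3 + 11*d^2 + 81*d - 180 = (d - 3)*(d^3 - 6*d^2 - 7*d + 60) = (d - 4)*(d - 3)*(d^2 - 2*d - 15) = (d - 4)*(d - 3)*(d + 3)*(d - 5)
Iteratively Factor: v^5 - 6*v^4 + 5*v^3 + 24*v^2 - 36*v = (v - 2)*(v^4 - 4*v^3 - 3*v^2 + 18*v) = (v - 2)*(v + 2)*(v^3 - 6*v^2 + 9*v) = v*(v - 2)*(v + 2)*(v^2 - 6*v + 9) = v*(v - 3)*(v - 2)*(v + 2)*(v - 3)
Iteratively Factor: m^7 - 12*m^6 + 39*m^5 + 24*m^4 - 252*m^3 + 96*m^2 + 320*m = (m)*(m^6 - 12*m^5 + 39*m^4 + 24*m^3 - 252*m^2 + 96*m + 320) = m*(m + 1)*(m^5 - 13*m^4 + 52*m^3 - 28*m^2 - 224*m + 320) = m*(m - 4)*(m + 1)*(m^4 - 9*m^3 + 16*m^2 + 36*m - 80) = m*(m - 5)*(m - 4)*(m + 1)*(m^3 - 4*m^2 - 4*m + 16) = m*(m - 5)*(m - 4)*(m + 1)*(m + 2)*(m^2 - 6*m + 8) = m*(m - 5)*(m - 4)*(m - 2)*(m + 1)*(m + 2)*(m - 4)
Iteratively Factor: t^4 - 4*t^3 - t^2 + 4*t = (t - 1)*(t^3 - 3*t^2 - 4*t) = (t - 1)*(t + 1)*(t^2 - 4*t) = t*(t - 1)*(t + 1)*(t - 4)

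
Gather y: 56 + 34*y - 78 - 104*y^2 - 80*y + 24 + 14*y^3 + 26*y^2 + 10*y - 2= 14*y^3 - 78*y^2 - 36*y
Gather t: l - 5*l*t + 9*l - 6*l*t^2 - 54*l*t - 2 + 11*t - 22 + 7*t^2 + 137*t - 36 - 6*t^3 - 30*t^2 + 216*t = 10*l - 6*t^3 + t^2*(-6*l - 23) + t*(364 - 59*l) - 60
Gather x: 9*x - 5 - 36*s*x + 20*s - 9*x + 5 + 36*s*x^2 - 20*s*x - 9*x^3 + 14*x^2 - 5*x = 20*s - 9*x^3 + x^2*(36*s + 14) + x*(-56*s - 5)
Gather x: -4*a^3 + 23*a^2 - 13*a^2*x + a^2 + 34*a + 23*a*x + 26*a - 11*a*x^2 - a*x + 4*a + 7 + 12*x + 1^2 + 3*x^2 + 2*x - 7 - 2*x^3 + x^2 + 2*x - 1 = -4*a^3 + 24*a^2 + 64*a - 2*x^3 + x^2*(4 - 11*a) + x*(-13*a^2 + 22*a + 16)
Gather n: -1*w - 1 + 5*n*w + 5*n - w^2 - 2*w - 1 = n*(5*w + 5) - w^2 - 3*w - 2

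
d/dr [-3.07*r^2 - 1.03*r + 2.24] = -6.14*r - 1.03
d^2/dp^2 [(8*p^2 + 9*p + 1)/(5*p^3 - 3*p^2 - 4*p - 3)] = 2*(200*p^6 + 675*p^5 + 225*p^4 + 885*p^3 + 561*p^2 - 162*p - 29)/(125*p^9 - 225*p^8 - 165*p^7 + 108*p^6 + 402*p^5 + 135*p^4 - 145*p^3 - 225*p^2 - 108*p - 27)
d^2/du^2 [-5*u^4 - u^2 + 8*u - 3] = -60*u^2 - 2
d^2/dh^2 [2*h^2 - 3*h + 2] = 4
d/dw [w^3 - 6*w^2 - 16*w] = 3*w^2 - 12*w - 16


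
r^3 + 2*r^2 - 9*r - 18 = (r - 3)*(r + 2)*(r + 3)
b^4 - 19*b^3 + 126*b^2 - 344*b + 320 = (b - 8)*(b - 5)*(b - 4)*(b - 2)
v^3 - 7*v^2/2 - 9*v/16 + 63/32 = (v - 7/2)*(v - 3/4)*(v + 3/4)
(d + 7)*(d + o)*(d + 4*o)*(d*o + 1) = d^4*o + 5*d^3*o^2 + 7*d^3*o + d^3 + 4*d^2*o^3 + 35*d^2*o^2 + 5*d^2*o + 7*d^2 + 28*d*o^3 + 4*d*o^2 + 35*d*o + 28*o^2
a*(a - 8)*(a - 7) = a^3 - 15*a^2 + 56*a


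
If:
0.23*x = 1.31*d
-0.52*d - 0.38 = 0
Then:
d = -0.73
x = -4.16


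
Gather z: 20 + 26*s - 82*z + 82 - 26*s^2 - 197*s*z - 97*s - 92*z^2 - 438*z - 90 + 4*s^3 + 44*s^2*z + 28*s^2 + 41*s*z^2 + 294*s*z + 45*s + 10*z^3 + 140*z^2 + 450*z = 4*s^3 + 2*s^2 - 26*s + 10*z^3 + z^2*(41*s + 48) + z*(44*s^2 + 97*s - 70) + 12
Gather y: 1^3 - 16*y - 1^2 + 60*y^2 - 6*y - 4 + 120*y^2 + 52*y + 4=180*y^2 + 30*y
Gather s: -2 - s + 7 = 5 - s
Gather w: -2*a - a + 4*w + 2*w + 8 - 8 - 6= -3*a + 6*w - 6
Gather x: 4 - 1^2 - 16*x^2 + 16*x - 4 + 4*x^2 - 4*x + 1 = -12*x^2 + 12*x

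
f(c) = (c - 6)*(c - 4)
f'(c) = 2*c - 10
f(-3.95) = 79.10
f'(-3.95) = -17.90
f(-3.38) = 69.22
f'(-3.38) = -16.76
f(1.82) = 9.11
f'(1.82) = -6.36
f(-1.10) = 36.21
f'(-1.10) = -12.20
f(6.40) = 0.96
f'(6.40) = 2.80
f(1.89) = 8.67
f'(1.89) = -6.22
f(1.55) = 10.90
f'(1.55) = -6.90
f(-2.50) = 55.25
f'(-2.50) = -15.00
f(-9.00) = 195.00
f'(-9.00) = -28.00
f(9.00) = 15.00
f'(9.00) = 8.00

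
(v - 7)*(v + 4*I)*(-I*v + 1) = -I*v^3 + 5*v^2 + 7*I*v^2 - 35*v + 4*I*v - 28*I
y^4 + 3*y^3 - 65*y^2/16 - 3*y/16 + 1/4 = (y - 1)*(y - 1/4)*(y + 1/4)*(y + 4)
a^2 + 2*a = a*(a + 2)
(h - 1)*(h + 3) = h^2 + 2*h - 3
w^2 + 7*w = w*(w + 7)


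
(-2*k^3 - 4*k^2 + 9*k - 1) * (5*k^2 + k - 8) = -10*k^5 - 22*k^4 + 57*k^3 + 36*k^2 - 73*k + 8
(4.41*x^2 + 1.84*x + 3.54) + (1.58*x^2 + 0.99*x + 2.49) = 5.99*x^2 + 2.83*x + 6.03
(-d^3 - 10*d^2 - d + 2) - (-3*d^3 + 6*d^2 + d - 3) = 2*d^3 - 16*d^2 - 2*d + 5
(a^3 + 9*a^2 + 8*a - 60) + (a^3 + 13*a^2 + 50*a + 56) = 2*a^3 + 22*a^2 + 58*a - 4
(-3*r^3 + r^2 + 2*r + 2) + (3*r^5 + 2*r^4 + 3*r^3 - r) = 3*r^5 + 2*r^4 + r^2 + r + 2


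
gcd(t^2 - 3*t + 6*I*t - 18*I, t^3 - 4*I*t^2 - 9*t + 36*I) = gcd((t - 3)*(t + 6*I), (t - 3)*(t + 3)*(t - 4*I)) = t - 3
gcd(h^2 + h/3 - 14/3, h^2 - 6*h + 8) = h - 2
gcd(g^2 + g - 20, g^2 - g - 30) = g + 5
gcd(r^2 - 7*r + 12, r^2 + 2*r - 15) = r - 3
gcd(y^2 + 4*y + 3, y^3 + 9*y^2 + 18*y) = y + 3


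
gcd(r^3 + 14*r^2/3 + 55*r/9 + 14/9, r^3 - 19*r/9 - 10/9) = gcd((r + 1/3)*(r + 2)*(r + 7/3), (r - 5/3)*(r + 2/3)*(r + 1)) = 1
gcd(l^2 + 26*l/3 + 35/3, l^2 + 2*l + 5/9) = l + 5/3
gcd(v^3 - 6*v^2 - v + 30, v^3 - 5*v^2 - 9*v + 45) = v^2 - 8*v + 15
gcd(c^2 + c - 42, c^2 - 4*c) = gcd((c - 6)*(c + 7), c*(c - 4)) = 1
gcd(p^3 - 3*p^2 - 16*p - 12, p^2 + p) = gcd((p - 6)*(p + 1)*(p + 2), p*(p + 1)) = p + 1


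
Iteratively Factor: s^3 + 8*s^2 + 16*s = (s + 4)*(s^2 + 4*s) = (s + 4)^2*(s)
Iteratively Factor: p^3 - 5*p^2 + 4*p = (p - 1)*(p^2 - 4*p) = (p - 4)*(p - 1)*(p)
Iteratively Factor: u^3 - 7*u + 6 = (u - 1)*(u^2 + u - 6) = (u - 1)*(u + 3)*(u - 2)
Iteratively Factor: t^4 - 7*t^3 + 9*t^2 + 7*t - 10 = (t - 5)*(t^3 - 2*t^2 - t + 2) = (t - 5)*(t - 1)*(t^2 - t - 2) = (t - 5)*(t - 1)*(t + 1)*(t - 2)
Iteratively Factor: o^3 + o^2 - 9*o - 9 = (o + 3)*(o^2 - 2*o - 3) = (o + 1)*(o + 3)*(o - 3)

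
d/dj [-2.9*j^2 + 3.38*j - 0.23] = 3.38 - 5.8*j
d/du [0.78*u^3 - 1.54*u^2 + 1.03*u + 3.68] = 2.34*u^2 - 3.08*u + 1.03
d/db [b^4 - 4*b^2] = 4*b*(b^2 - 2)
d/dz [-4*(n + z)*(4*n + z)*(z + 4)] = -16*n^2 - 40*n*z - 80*n - 12*z^2 - 32*z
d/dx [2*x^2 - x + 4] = 4*x - 1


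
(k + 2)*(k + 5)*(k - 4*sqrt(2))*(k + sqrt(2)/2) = k^4 - 7*sqrt(2)*k^3/2 + 7*k^3 - 49*sqrt(2)*k^2/2 + 6*k^2 - 35*sqrt(2)*k - 28*k - 40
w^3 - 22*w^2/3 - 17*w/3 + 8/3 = (w - 8)*(w - 1/3)*(w + 1)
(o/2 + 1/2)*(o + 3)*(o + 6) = o^3/2 + 5*o^2 + 27*o/2 + 9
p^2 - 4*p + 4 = (p - 2)^2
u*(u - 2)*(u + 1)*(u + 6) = u^4 + 5*u^3 - 8*u^2 - 12*u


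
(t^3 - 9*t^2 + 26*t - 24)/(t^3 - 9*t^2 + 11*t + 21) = (t^2 - 6*t + 8)/(t^2 - 6*t - 7)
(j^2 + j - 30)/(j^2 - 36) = (j - 5)/(j - 6)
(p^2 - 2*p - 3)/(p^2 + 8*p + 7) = (p - 3)/(p + 7)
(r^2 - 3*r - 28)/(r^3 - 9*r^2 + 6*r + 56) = (r + 4)/(r^2 - 2*r - 8)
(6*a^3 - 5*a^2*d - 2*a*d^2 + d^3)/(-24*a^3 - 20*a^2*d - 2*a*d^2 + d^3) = (-3*a^2 + 4*a*d - d^2)/(12*a^2 + 4*a*d - d^2)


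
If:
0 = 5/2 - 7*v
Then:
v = 5/14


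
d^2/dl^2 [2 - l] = 0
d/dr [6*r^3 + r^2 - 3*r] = 18*r^2 + 2*r - 3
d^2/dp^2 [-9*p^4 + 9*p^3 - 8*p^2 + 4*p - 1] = -108*p^2 + 54*p - 16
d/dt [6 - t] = -1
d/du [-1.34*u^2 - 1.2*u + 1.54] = -2.68*u - 1.2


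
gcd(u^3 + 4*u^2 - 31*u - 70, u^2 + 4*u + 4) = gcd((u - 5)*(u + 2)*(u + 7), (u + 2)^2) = u + 2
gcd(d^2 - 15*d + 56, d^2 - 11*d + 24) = d - 8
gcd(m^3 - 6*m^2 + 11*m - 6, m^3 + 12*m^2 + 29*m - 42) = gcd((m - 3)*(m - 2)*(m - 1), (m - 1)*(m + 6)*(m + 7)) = m - 1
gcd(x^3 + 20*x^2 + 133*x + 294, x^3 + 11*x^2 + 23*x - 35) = x + 7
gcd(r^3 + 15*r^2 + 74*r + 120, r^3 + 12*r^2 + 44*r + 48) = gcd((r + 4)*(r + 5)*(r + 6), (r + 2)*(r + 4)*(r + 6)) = r^2 + 10*r + 24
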